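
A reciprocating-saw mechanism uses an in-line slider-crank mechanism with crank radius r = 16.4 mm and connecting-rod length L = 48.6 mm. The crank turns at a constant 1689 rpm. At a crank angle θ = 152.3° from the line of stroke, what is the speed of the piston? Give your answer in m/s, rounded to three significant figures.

ω = 2π·1689/60 = 176.9 rad/s
For an in-line slider-crank, x = r cosθ + √(L² − r² sin²θ), so v = −rω sinθ·[1 + r cosθ/√(L² − r² sin²θ)].
With r = 0.0164 m, L = 0.0486 m, θ = 152.3°: √(L² − r² sin²θ) = 0.047998 m.
v = −0.0164·176.9·0.46484·[1 + 0.0164·-0.88539/0.047998] = -0.94046 m/s.
|v| = 0.94046 m/s.

0.940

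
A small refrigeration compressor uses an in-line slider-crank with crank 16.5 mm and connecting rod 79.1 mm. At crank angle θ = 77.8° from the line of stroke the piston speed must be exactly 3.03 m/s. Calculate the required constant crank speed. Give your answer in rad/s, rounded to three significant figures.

For an in-line slider-crank, |v_piston| = rω|sinθ|·[1 + r cosθ/√(L² − r² sin²θ)].
With r = 0.0165 m, L = 0.0791 m, θ = 77.8°: the bracketed kinematic factor |dx/dθ| = 0.016854 m.
ω = v/|dx/dθ| = 3.03/0.016854 = 179.78 rad/s.

180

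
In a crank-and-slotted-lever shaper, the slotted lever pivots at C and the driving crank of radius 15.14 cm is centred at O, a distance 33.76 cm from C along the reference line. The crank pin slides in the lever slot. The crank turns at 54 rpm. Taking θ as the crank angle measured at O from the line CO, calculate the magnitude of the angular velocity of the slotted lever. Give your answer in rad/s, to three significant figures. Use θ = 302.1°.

1.48

ω = 5.655 rad/s (from 54 rpm).
Crank pin A relative to C: A = (d + r cosθ, r sinθ); lever angle φ = atan2(r sinθ, d + r cosθ).
Differentiating tanφ: φ̇ = rω(d cosθ + r)/(d² + r² + 2dr cosθ).
d² + r² + 2dr cosθ = |CA|² = 0.191218 m²;  d cosθ + r = +0.3308 m.
|ω_lever| = |0.1514·5.655·+0.3308| / 0.191218 = 1.4811 rad/s.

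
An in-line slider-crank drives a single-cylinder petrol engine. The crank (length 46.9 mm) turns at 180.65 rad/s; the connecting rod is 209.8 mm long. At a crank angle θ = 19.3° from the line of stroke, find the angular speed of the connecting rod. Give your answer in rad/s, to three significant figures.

ω = 180.7 rad/s
The rod makes angle φ with the slider axis where L sinφ = r sinθ; differentiating, L cosφ·φ̇ = r ω cosθ.
L cosφ = √(L² − r² sin²θ) = 0.20923 m.
|ω_rod| = r ω |cosθ| / √(L² − r² sin²θ) = 0.0469·180.7·0.94380/0.20923 = 38.219 rad/s.

38.2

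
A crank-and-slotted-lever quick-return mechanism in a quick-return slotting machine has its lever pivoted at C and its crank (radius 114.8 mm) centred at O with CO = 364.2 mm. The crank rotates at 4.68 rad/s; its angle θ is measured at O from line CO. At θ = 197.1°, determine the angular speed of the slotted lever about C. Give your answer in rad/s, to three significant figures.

1.90

ω = 4.68 rad/s
Crank pin A relative to C: A = (d + r cosθ, r sinθ); lever angle φ = atan2(r sinθ, d + r cosθ).
Differentiating tanφ: φ̇ = rω(d cosθ + r)/(d² + r² + 2dr cosθ).
d² + r² + 2dr cosθ = |CA|² = 0.065897 m²;  d cosθ + r = -0.2333 m.
|ω_lever| = |0.1148·4.68·-0.2333| / 0.065897 = 1.9021 rad/s.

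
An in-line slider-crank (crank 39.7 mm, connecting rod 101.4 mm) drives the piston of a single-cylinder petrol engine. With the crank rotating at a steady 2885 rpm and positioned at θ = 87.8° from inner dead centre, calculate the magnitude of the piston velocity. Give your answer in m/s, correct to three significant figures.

12.2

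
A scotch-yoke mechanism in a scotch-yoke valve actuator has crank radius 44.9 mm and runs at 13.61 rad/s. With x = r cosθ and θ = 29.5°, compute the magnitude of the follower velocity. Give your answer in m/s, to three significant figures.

0.301

ω = 13.61 rad/s
x = r cosθ ⇒ ẋ = −rω sinθ.
|v| = rω|sinθ| = 0.0449·13.61·|sin 29.5°| = 0.30091 m/s.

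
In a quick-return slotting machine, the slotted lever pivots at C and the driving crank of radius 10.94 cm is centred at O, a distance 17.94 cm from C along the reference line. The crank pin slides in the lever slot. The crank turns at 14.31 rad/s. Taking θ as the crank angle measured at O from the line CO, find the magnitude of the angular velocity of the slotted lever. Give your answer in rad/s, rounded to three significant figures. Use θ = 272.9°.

ω = 14.31 rad/s
Crank pin A relative to C: A = (d + r cosθ, r sinθ); lever angle φ = atan2(r sinθ, d + r cosθ).
Differentiating tanφ: φ̇ = rω(d cosθ + r)/(d² + r² + 2dr cosθ).
d² + r² + 2dr cosθ = |CA|² = 0.0461386 m²;  d cosθ + r = +0.11848 m.
|ω_lever| = |0.1094·14.31·+0.11848| / 0.0461386 = 4.02 rad/s.

4.02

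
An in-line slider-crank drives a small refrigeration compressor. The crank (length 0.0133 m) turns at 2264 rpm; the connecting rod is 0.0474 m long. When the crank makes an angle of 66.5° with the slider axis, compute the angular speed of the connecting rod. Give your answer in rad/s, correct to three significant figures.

ω = 237.1 rad/s (converted from 2264 rpm).
The rod makes angle φ with the slider axis where L sinφ = r sinθ; differentiating, L cosφ·φ̇ = r ω cosθ.
L cosφ = √(L² − r² sin²θ) = 0.045804 m.
|ω_rod| = r ω |cosθ| / √(L² − r² sin²θ) = 0.0133·237.1·0.39875/0.045804 = 27.451 rad/s.

27.5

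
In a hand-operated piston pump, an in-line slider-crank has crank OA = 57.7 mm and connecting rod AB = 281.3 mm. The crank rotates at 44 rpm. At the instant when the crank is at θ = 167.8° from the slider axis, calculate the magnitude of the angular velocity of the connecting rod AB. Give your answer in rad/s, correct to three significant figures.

0.925

ω = 4.608 rad/s (converted from 44 rpm).
The rod makes angle φ with the slider axis where L sinφ = r sinθ; differentiating, L cosφ·φ̇ = r ω cosθ.
L cosφ = √(L² − r² sin²θ) = 0.28104 m.
|ω_rod| = r ω |cosθ| / √(L² − r² sin²θ) = 0.0577·4.608·0.97742/0.28104 = 0.92465 rad/s.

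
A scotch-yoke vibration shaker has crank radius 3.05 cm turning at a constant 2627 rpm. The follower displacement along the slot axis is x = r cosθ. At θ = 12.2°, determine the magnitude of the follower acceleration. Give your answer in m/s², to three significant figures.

2260

ω = 275.1 rad/s (from 2627 rpm).
x = r cosθ ⇒ ẍ = −rω² cosθ (ω constant).
|a| = rω²|cosθ| = 0.0305·(275.1)²·|cos 12.2°| = 2256.1 m/s².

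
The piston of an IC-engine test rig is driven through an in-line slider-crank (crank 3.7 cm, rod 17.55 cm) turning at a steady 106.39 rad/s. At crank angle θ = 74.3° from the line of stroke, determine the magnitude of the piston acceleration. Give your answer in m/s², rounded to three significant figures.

36.6

ω = 106.4 rad/s
x(θ) = r cosθ + √(L² − r² sin²θ); with ω constant, a = ω²·d²x/dθ².
d²x/dθ² = −r cosθ − r²(cos2θ)/√u − r⁴ sin²2θ/(4u^{3/2}),  u = L² − r² sin²θ = 0.0295315 m².
Substituting r = 0.037 m, L = 0.1755 m, θ = 74.3°: d²x/dθ² = -0.0032376 m.
a = ω²·d²x/dθ² = (106.4)²·(-0.0032376) = -36.646 m/s²;  |a| = 36.646 m/s².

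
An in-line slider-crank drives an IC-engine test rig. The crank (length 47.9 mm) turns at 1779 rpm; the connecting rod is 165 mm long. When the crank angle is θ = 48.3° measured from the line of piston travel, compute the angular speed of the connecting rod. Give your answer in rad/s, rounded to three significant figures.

36.9

ω = 186.3 rad/s (converted from 1779 rpm).
The rod makes angle φ with the slider axis where L sinφ = r sinθ; differentiating, L cosφ·φ̇ = r ω cosθ.
L cosφ = √(L² − r² sin²θ) = 0.16108 m.
|ω_rod| = r ω |cosθ| / √(L² − r² sin²θ) = 0.0479·186.3·0.66523/0.16108 = 36.853 rad/s.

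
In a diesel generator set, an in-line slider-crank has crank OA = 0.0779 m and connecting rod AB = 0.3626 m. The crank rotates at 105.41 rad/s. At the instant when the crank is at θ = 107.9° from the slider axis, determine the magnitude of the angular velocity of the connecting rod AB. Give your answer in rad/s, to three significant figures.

7.11

ω = 105.4 rad/s
The rod makes angle φ with the slider axis where L sinφ = r sinθ; differentiating, L cosφ·φ̇ = r ω cosθ.
L cosφ = √(L² − r² sin²θ) = 0.35494 m.
|ω_rod| = r ω |cosθ| / √(L² − r² sin²θ) = 0.0779·105.4·0.30736/0.35494 = 7.1106 rad/s.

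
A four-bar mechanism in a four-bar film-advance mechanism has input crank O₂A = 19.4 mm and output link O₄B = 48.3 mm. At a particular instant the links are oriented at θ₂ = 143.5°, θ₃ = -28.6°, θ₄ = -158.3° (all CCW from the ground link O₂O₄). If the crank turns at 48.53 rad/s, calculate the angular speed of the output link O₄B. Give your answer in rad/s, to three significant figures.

ω₂ = 48.53 rad/s
Differentiating the loop-closure r₂e^{iθ₂}+r₃e^{iθ₃}=r₁+r₄e^{iθ₄} gives r₂ω₂e^{iθ₂}+r₃ω₃e^{iθ₃}=r₄ω₄e^{iθ₄}.
Eliminating the other unknown: ω₄ = r₂ω₂ sin(θ₂−θ₃) / [r₄ sin(θ₄−θ₃)].
Numerator sine = +0.13744; denominator sine = -0.76940.
Result = 0.0194·48.53·(+0.13744) / (0.0483·(-0.76940)) = -3.4821 rad/s; magnitude 3.4821 rad/s.

3.48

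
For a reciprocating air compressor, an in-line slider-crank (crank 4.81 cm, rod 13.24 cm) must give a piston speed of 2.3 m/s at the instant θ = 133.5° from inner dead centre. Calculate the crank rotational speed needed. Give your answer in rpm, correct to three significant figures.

For an in-line slider-crank, |v_piston| = rω|sinθ|·[1 + r cosθ/√(L² − r² sin²θ)].
With r = 0.0481 m, L = 0.1324 m, θ = 133.5°: the bracketed kinematic factor |dx/dθ| = 0.025846 m.
ω = v/|dx/dθ| = 2.3/0.025846 = 88.99 rad/s.
N = 60ω/(2π) = 849.79 rpm.

850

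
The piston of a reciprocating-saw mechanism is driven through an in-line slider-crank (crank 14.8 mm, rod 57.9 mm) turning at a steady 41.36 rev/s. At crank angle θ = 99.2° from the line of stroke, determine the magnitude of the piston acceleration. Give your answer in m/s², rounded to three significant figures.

ω = 2π·41.4 = 259.9 rad/s
x(θ) = r cosθ + √(L² − r² sin²θ); with ω constant, a = ω²·d²x/dθ².
d²x/dθ² = −r cosθ − r²(cos2θ)/√u − r⁴ sin²2θ/(4u^{3/2}),  u = L² − r² sin²θ = 0.00313897 m².
Substituting r = 0.0148 m, L = 0.0579 m, θ = 99.2°: d²x/dθ² = +0.0060692 m.
a = ω²·d²x/dθ² = (259.9)²·(+0.0060692) = +409.87 m/s²;  |a| = 409.87 m/s².

410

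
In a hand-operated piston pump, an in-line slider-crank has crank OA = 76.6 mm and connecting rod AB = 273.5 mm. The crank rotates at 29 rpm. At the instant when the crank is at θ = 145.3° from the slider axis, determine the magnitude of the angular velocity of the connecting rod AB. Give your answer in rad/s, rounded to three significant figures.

0.708

ω = 3.037 rad/s (converted from 29 rpm).
The rod makes angle φ with the slider axis where L sinφ = r sinθ; differentiating, L cosφ·φ̇ = r ω cosθ.
L cosφ = √(L² − r² sin²θ) = 0.27 m.
|ω_rod| = r ω |cosθ| / √(L² − r² sin²θ) = 0.0766·3.037·0.82214/0.27 = 0.70833 rad/s.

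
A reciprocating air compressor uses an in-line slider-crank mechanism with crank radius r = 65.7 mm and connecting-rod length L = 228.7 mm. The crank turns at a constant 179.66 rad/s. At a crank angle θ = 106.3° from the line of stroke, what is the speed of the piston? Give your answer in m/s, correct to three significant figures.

ω = 179.7 rad/s
For an in-line slider-crank, x = r cosθ + √(L² − r² sin²θ), so v = −rω sinθ·[1 + r cosθ/√(L² − r² sin²θ)].
With r = 0.0657 m, L = 0.2287 m, θ = 106.3°: √(L² − r² sin²θ) = 0.21983 m.
v = −0.0657·179.7·0.95981·[1 + 0.0657·-0.28067/0.21983] = -10.379 m/s.
|v| = 10.379 m/s.

10.4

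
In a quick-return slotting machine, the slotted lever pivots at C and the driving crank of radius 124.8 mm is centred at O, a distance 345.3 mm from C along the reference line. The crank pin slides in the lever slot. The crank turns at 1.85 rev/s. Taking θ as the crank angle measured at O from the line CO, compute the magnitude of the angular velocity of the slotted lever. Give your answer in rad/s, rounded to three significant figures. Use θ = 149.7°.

4.16

ω = 11.62 rad/s (from 1.85 rev/s).
Crank pin A relative to C: A = (d + r cosθ, r sinθ); lever angle φ = atan2(r sinθ, d + r cosθ).
Differentiating tanφ: φ̇ = rω(d cosθ + r)/(d² + r² + 2dr cosθ).
d² + r² + 2dr cosθ = |CA|² = 0.0603938 m²;  d cosθ + r = -0.17333 m.
|ω_lever| = |0.1248·11.62·-0.17333| / 0.0603938 = 4.1634 rad/s.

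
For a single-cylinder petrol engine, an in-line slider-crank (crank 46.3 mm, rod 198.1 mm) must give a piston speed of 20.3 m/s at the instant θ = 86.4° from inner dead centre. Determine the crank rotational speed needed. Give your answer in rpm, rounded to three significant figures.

For an in-line slider-crank, |v_piston| = rω|sinθ|·[1 + r cosθ/√(L² − r² sin²θ)].
With r = 0.0463 m, L = 0.1981 m, θ = 86.4°: the bracketed kinematic factor |dx/dθ| = 0.046906 m.
ω = v/|dx/dθ| = 20.3/0.046906 = 432.78 rad/s.
N = 60ω/(2π) = 4132.7 rpm.

4130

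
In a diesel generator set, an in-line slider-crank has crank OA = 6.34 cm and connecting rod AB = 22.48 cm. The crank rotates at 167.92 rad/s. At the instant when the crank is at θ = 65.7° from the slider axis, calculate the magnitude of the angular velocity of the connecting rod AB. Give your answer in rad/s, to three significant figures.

20.2

ω = 167.9 rad/s
The rod makes angle φ with the slider axis where L sinφ = r sinθ; differentiating, L cosφ·φ̇ = r ω cosθ.
L cosφ = √(L² − r² sin²θ) = 0.21725 m.
|ω_rod| = r ω |cosθ| / √(L² − r² sin²θ) = 0.0634·167.9·0.41151/0.21725 = 20.166 rad/s.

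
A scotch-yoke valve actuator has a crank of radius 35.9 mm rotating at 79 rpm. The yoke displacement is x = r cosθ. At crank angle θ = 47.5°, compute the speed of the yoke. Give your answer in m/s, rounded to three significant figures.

0.219

ω = 8.273 rad/s (from 79 rpm).
x = r cosθ ⇒ ẋ = −rω sinθ.
|v| = rω|sinθ| = 0.0359·8.273·|sin 47.5°| = 0.21897 m/s.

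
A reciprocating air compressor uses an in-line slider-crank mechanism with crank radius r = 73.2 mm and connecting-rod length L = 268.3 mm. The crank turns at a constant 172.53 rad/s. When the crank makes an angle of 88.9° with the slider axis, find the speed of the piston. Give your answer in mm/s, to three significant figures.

12700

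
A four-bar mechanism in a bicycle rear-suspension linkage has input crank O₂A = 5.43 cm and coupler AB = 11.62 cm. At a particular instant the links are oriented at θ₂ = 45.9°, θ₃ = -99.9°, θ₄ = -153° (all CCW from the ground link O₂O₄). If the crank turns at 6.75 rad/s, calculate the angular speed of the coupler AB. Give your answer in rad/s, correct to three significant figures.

1.28

ω₂ = 6.75 rad/s
Differentiating the loop-closure r₂e^{iθ₂}+r₃e^{iθ₃}=r₁+r₄e^{iθ₄} gives r₂ω₂e^{iθ₂}+r₃ω₃e^{iθ₃}=r₄ω₄e^{iθ₄}.
Eliminating the other unknown: ω₃ = r₂ω₂ sin(θ₄−θ₂) / [r₃ sin(θ₃−θ₄)].
Numerator sine = +0.32392; denominator sine = +0.79968.
Result = 0.0543·6.75·(+0.32392) / (0.1162·(+0.79968)) = +1.2777 rad/s; magnitude 1.2777 rad/s.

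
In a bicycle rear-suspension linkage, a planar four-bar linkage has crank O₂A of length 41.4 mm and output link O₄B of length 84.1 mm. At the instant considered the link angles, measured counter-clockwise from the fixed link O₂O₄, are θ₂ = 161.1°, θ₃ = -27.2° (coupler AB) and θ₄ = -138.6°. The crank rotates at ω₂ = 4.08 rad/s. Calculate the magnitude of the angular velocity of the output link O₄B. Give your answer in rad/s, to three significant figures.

0.311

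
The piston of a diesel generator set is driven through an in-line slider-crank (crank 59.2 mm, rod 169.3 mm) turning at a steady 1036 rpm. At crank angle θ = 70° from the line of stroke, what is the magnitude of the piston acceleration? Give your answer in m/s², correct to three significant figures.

44.3

ω = 2π·1036/60 = 108.5 rad/s
x(θ) = r cosθ + √(L² − r² sin²θ); with ω constant, a = ω²·d²x/dθ².
d²x/dθ² = −r cosθ − r²(cos2θ)/√u − r⁴ sin²2θ/(4u^{3/2}),  u = L² − r² sin²θ = 0.0255678 m².
Substituting r = 0.0592 m, L = 0.1693 m, θ = 70°: d²x/dθ² = -0.0037679 m.
a = ω²·d²x/dθ² = (108.5)²·(-0.0037679) = -44.349 m/s²;  |a| = 44.349 m/s².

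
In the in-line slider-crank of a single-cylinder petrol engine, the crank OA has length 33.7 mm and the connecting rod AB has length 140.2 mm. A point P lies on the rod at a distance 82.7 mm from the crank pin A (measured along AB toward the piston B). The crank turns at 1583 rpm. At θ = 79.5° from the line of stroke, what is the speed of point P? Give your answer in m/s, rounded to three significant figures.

ω = 165.8 rad/s.  Crank-pin speed |V_A| = rω = 5.5865 m/s, perpendicular to OA.
Rod angle: sinφ = −(r/L) sinθ ⇒ φ = -13.671°; ω_rod = −rω cosθ/√(L²−r²sin²θ) = -7.4732 rad/s.
V_P = V_A + ω_rod × AP, with AP = 0.0827 m along the rod.
Components: V_Px = −rω sinθ − a·ω_rod·sinφ = -5.639 m/s;  V_Py = rω cosθ + a·ω_rod·cosφ = +0.41753 m/s.
|V_P| = √(V_Px² + V_Py²) = 5.6545 m/s.

5.65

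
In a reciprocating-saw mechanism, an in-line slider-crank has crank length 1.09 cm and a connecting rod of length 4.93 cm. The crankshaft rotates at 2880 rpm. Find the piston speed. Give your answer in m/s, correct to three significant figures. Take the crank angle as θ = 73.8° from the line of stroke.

ω = 2π·2880/60 = 301.6 rad/s
For an in-line slider-crank, x = r cosθ + √(L² − r² sin²θ), so v = −rω sinθ·[1 + r cosθ/√(L² − r² sin²θ)].
With r = 0.0109 m, L = 0.0493 m, θ = 73.8°: √(L² − r² sin²θ) = 0.048176 m.
v = −0.0109·301.6·0.96029·[1 + 0.0109·0.27899/0.048176] = -3.3561 m/s.
|v| = 3.3561 m/s.

3.36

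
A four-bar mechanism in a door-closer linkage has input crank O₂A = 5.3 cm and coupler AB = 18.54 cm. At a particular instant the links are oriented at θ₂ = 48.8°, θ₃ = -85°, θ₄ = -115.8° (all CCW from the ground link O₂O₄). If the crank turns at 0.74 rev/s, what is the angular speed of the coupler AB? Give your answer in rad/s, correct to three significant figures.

0.689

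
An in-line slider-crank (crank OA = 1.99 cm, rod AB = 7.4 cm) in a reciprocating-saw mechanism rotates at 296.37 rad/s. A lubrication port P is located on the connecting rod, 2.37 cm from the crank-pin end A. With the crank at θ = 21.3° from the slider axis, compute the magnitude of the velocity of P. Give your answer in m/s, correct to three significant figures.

4.39

ω = 296.4 rad/s.  Crank-pin speed |V_A| = rω = 5.8978 m/s, perpendicular to OA.
Rod angle: sinφ = −(r/L) sinθ ⇒ φ = -5.606°; ω_rod = −rω cosθ/√(L²−r²sin²θ) = -74.612 rad/s.
V_P = V_A + ω_rod × AP, with AP = 0.0237 m along the rod.
Components: V_Px = −rω sinθ − a·ω_rod·sinφ = -2.3151 m/s;  V_Py = rω cosθ + a·ω_rod·cosφ = +3.735 m/s.
|V_P| = √(V_Px² + V_Py²) = 4.3943 m/s.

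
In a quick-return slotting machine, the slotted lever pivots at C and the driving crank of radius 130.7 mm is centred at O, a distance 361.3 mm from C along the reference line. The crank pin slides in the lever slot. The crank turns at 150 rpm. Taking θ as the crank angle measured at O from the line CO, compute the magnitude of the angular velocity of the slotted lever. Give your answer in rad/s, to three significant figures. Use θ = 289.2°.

ω = 15.71 rad/s (from 150 rpm).
Crank pin A relative to C: A = (d + r cosθ, r sinθ); lever angle φ = atan2(r sinθ, d + r cosθ).
Differentiating tanφ: φ̇ = rω(d cosθ + r)/(d² + r² + 2dr cosθ).
d² + r² + 2dr cosθ = |CA|² = 0.17868 m²;  d cosθ + r = +0.24952 m.
|ω_lever| = |0.1307·15.71·+0.24952| / 0.17868 = 2.867 rad/s.

2.87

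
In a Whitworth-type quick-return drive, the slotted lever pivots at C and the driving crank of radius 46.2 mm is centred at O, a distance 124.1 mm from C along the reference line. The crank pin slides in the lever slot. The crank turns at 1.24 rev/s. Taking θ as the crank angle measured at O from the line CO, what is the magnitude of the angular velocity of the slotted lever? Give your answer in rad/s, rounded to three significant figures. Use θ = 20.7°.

ω = 7.791 rad/s (from 1.24 rev/s).
Crank pin A relative to C: A = (d + r cosθ, r sinθ); lever angle φ = atan2(r sinθ, d + r cosθ).
Differentiating tanφ: φ̇ = rω(d cosθ + r)/(d² + r² + 2dr cosθ).
d² + r² + 2dr cosθ = |CA|² = 0.0282618 m²;  d cosθ + r = +0.16229 m.
|ω_lever| = |0.0462·7.791·+0.16229| / 0.0282618 = 2.067 rad/s.

2.07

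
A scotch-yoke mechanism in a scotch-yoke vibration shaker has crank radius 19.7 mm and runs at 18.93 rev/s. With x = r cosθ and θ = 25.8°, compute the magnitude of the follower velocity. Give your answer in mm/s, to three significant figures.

1020

ω = 118.9 rad/s (from 18.93 rev/s).
x = r cosθ ⇒ ẋ = −rω sinθ.
|v| = rω|sinθ| = 0.0197·118.9·|sin 25.8°| = 1.0198 m/s = 1019.8 mm/s.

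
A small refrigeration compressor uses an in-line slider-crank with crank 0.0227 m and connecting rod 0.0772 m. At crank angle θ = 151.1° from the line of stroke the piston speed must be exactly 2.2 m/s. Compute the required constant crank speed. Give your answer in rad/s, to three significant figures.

271

For an in-line slider-crank, |v_piston| = rω|sinθ|·[1 + r cosθ/√(L² − r² sin²θ)].
With r = 0.0227 m, L = 0.0772 m, θ = 151.1°: the bracketed kinematic factor |dx/dθ| = 0.0081175 m.
ω = v/|dx/dθ| = 2.2/0.0081175 = 271.02 rad/s.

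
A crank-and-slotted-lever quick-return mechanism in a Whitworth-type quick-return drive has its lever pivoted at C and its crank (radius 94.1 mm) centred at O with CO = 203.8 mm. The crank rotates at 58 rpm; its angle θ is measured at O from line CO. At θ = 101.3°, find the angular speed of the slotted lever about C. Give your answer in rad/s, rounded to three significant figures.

ω = 6.074 rad/s (from 58 rpm).
Crank pin A relative to C: A = (d + r cosθ, r sinθ); lever angle φ = atan2(r sinθ, d + r cosθ).
Differentiating tanφ: φ̇ = rω(d cosθ + r)/(d² + r² + 2dr cosθ).
d² + r² + 2dr cosθ = |CA|² = 0.0428737 m²;  d cosθ + r = +0.054166 m.
|ω_lever| = |0.0941·6.074·+0.054166| / 0.0428737 = 0.72208 rad/s.

0.722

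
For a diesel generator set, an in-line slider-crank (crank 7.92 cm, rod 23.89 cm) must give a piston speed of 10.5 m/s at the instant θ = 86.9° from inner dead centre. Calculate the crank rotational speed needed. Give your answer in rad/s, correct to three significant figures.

130

For an in-line slider-crank, |v_piston| = rω|sinθ|·[1 + r cosθ/√(L² − r² sin²θ)].
With r = 0.0792 m, L = 0.2389 m, θ = 86.9°: the bracketed kinematic factor |dx/dθ| = 0.080587 m.
ω = v/|dx/dθ| = 10.5/0.080587 = 130.29 rad/s.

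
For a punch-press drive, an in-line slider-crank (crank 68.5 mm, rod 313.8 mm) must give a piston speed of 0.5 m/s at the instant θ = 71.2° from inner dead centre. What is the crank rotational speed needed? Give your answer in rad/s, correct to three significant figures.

7.19

For an in-line slider-crank, |v_piston| = rω|sinθ|·[1 + r cosθ/√(L² − r² sin²θ)].
With r = 0.0685 m, L = 0.3138 m, θ = 71.2°: the bracketed kinematic factor |dx/dθ| = 0.069508 m.
ω = v/|dx/dθ| = 0.5/0.069508 = 7.1934 rad/s.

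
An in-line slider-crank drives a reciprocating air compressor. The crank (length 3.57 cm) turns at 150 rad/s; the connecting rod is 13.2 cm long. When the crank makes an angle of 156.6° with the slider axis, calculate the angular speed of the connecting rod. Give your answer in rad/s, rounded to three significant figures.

37.4

ω = 150 rad/s
The rod makes angle φ with the slider axis where L sinφ = r sinθ; differentiating, L cosφ·φ̇ = r ω cosθ.
L cosφ = √(L² − r² sin²θ) = 0.13124 m.
|ω_rod| = r ω |cosθ| / √(L² − r² sin²θ) = 0.0357·150·0.91775/0.13124 = 37.448 rad/s.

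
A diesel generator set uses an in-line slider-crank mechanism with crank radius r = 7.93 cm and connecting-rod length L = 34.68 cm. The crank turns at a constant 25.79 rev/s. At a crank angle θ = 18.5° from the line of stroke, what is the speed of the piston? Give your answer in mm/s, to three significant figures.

4960

ω = 2π·25.8 = 162 rad/s
For an in-line slider-crank, x = r cosθ + √(L² − r² sin²θ), so v = −rω sinθ·[1 + r cosθ/√(L² − r² sin²θ)].
With r = 0.0793 m, L = 0.3468 m, θ = 18.5°: √(L² − r² sin²θ) = 0.34589 m.
v = −0.0793·162·0.31730·[1 + 0.0793·0.94832/0.34589] = -4.9639 m/s.
|v| = 4.9639 m/s = 4963.9 mm/s.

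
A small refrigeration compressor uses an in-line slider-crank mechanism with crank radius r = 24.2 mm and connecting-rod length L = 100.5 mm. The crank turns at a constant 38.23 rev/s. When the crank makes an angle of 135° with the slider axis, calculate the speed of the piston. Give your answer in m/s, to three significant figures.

3.40

ω = 2π·38.2 = 240.2 rad/s
For an in-line slider-crank, x = r cosθ + √(L² − r² sin²θ), so v = −rω sinθ·[1 + r cosθ/√(L² − r² sin²θ)].
With r = 0.0242 m, L = 0.1005 m, θ = 135°: √(L² − r² sin²θ) = 0.099032 m.
v = −0.0242·240.2·0.70711·[1 + 0.0242·-0.70711/0.099032] = -3.4002 m/s.
|v| = 3.4002 m/s.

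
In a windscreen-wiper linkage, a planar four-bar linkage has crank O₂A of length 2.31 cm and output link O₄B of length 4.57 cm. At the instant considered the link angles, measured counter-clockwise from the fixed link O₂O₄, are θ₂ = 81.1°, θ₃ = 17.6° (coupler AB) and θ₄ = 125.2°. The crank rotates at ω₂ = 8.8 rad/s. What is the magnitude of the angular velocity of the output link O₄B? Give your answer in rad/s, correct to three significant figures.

4.18

ω₂ = 8.8 rad/s
Differentiating the loop-closure r₂e^{iθ₂}+r₃e^{iθ₃}=r₁+r₄e^{iθ₄} gives r₂ω₂e^{iθ₂}+r₃ω₃e^{iθ₃}=r₄ω₄e^{iθ₄}.
Eliminating the other unknown: ω₄ = r₂ω₂ sin(θ₂−θ₃) / [r₄ sin(θ₄−θ₃)].
Numerator sine = +0.89493; denominator sine = +0.95319.
Result = 0.0231·8.8·(+0.89493) / (0.0457·(+0.95319)) = +4.1763 rad/s; magnitude 4.1763 rad/s.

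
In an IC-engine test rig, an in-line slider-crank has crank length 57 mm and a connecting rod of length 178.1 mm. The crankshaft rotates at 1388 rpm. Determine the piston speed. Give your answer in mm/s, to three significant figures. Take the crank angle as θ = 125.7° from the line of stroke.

5430

ω = 2π·1388/60 = 145.4 rad/s
For an in-line slider-crank, x = r cosθ + √(L² − r² sin²θ), so v = −rω sinθ·[1 + r cosθ/√(L² − r² sin²θ)].
With r = 0.057 m, L = 0.1781 m, θ = 125.7°: √(L² − r² sin²θ) = 0.17198 m.
v = −0.057·145.4·0.81208·[1 + 0.057·-0.58354/0.17198] = -5.4269 m/s.
|v| = 5.4269 m/s = 5426.9 mm/s.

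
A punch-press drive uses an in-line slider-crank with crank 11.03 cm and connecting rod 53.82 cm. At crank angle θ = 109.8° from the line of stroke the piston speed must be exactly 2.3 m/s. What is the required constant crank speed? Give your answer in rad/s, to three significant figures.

For an in-line slider-crank, |v_piston| = rω|sinθ|·[1 + r cosθ/√(L² − r² sin²θ)].
With r = 0.1103 m, L = 0.5382 m, θ = 109.8°: the bracketed kinematic factor |dx/dθ| = 0.096437 m.
ω = v/|dx/dθ| = 2.3/0.096437 = 23.85 rad/s.

23.8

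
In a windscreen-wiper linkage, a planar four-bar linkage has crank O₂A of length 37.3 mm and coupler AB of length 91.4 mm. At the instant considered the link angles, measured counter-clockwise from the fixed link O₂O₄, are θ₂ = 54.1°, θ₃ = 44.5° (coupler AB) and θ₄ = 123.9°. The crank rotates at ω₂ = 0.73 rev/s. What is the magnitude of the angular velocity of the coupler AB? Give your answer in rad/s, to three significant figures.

1.79

ω₂ = 4.587 rad/s (from 0.73 rev/s).
Differentiating the loop-closure r₂e^{iθ₂}+r₃e^{iθ₃}=r₁+r₄e^{iθ₄} gives r₂ω₂e^{iθ₂}+r₃ω₃e^{iθ₃}=r₄ω₄e^{iθ₄}.
Eliminating the other unknown: ω₃ = r₂ω₂ sin(θ₄−θ₂) / [r₃ sin(θ₃−θ₄)].
Numerator sine = +0.93849; denominator sine = -0.98294.
Result = 0.0373·4.587·(+0.93849) / (0.0914·(-0.98294)) = -1.7872 rad/s; magnitude 1.7872 rad/s.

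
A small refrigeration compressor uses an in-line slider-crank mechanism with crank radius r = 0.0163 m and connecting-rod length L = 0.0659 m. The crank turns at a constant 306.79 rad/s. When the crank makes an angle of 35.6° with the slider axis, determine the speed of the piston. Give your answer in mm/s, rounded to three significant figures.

3500

ω = 306.8 rad/s
For an in-line slider-crank, x = r cosθ + √(L² − r² sin²θ), so v = −rω sinθ·[1 + r cosθ/√(L² − r² sin²θ)].
With r = 0.0163 m, L = 0.0659 m, θ = 35.6°: √(L² − r² sin²θ) = 0.065213 m.
v = −0.0163·306.8·0.58212·[1 + 0.0163·0.81310/0.065213] = -3.5026 m/s.
|v| = 3.5026 m/s = 3502.6 mm/s.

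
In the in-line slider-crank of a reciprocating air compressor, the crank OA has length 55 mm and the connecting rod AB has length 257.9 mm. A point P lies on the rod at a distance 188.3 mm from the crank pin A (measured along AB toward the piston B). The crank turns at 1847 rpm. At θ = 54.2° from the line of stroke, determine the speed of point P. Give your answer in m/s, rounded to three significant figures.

9.57

ω = 193.4 rad/s.  Crank-pin speed |V_A| = rω = 10.638 m/s, perpendicular to OA.
Rod angle: sinφ = −(r/L) sinθ ⇒ φ = -9.960°; ω_rod = −rω cosθ/√(L²−r²sin²θ) = -24.498 rad/s.
V_P = V_A + ω_rod × AP, with AP = 0.1883 m along the rod.
Components: V_Px = −rω sinθ − a·ω_rod·sinφ = -9.426 m/s;  V_Py = rω cosθ + a·ω_rod·cosφ = +1.6793 m/s.
|V_P| = √(V_Px² + V_Py²) = 9.5744 m/s.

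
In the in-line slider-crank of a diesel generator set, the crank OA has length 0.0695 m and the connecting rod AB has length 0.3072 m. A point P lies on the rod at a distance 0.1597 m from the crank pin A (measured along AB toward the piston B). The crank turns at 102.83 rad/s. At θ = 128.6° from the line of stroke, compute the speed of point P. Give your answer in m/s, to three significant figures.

ω = 102.8 rad/s.  Crank-pin speed |V_A| = rω = 7.1467 m/s, perpendicular to OA.
Rod angle: sinφ = −(r/L) sinθ ⇒ φ = -10.184°; ω_rod = −rω cosθ/√(L²−r²sin²θ) = +14.746 rad/s.
V_P = V_A + ω_rod × AP, with AP = 0.1597 m along the rod.
Components: V_Px = −rω sinθ − a·ω_rod·sinφ = -5.1689 m/s;  V_Py = rω cosθ + a·ω_rod·cosφ = -2.1408 m/s.
|V_P| = √(V_Px² + V_Py²) = 5.5947 m/s.

5.59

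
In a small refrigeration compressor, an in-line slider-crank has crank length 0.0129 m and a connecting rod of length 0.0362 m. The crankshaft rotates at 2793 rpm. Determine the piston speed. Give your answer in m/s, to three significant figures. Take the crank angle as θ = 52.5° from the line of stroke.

3.67

ω = 2π·2793/60 = 292.5 rad/s
For an in-line slider-crank, x = r cosθ + √(L² − r² sin²θ), so v = −rω sinθ·[1 + r cosθ/√(L² − r² sin²θ)].
With r = 0.0129 m, L = 0.0362 m, θ = 52.5°: √(L² − r² sin²θ) = 0.034723 m.
v = −0.0129·292.5·0.79335·[1 + 0.0129·0.60876/0.034723] = -3.6703 m/s.
|v| = 3.6703 m/s.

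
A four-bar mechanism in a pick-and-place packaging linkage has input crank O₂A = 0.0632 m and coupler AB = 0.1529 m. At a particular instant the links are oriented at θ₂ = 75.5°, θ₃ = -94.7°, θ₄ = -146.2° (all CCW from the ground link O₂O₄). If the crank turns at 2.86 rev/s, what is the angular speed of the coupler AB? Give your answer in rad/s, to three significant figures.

6.31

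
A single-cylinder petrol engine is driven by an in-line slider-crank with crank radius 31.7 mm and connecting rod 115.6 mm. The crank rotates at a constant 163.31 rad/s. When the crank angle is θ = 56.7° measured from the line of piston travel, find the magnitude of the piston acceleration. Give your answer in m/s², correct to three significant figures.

374

ω = 163.3 rad/s
x(θ) = r cosθ + √(L² − r² sin²θ); with ω constant, a = ω²·d²x/dθ².
d²x/dθ² = −r cosθ − r²(cos2θ)/√u − r⁴ sin²2θ/(4u^{3/2}),  u = L² − r² sin²θ = 0.0126614 m².
Substituting r = 0.0317 m, L = 0.1156 m, θ = 56.7°: d²x/dθ² = -0.014007 m.
a = ω²·d²x/dθ² = (163.3)²·(-0.014007) = -373.56 m/s²;  |a| = 373.56 m/s².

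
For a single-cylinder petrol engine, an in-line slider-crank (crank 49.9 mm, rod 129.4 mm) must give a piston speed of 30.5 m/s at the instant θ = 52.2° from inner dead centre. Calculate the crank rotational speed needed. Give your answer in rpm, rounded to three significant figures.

For an in-line slider-crank, |v_piston| = rω|sinθ|·[1 + r cosθ/√(L² − r² sin²θ)].
With r = 0.0499 m, L = 0.1294 m, θ = 52.2°: the bracketed kinematic factor |dx/dθ| = 0.049213 m.
ω = v/|dx/dθ| = 30.5/0.049213 = 619.75 rad/s.
N = 60ω/(2π) = 5918.2 rpm.

5920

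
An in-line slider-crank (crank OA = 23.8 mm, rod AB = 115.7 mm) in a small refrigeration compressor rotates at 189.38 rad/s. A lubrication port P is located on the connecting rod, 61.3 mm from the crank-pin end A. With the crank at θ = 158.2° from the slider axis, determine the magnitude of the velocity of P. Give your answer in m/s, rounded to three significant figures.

ω = 189.4 rad/s.  Crank-pin speed |V_A| = rω = 4.5072 m/s, perpendicular to OA.
Rod angle: sinφ = −(r/L) sinθ ⇒ φ = -4.381°; ω_rod = −rω cosθ/√(L²−r²sin²θ) = +36.276 rad/s.
V_P = V_A + ω_rod × AP, with AP = 0.0613 m along the rod.
Components: V_Px = −rω sinθ − a·ω_rod·sinφ = -1.504 m/s;  V_Py = rω cosθ + a·ω_rod·cosφ = -1.9677 m/s.
|V_P| = √(V_Px² + V_Py²) = 2.4766 m/s.

2.48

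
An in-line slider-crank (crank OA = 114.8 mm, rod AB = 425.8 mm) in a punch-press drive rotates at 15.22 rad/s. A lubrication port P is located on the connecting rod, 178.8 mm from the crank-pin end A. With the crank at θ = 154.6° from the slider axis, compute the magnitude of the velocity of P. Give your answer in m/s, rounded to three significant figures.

1.14

ω = 15.22 rad/s.  Crank-pin speed |V_A| = rω = 1.7473 m/s, perpendicular to OA.
Rod angle: sinφ = −(r/L) sinθ ⇒ φ = -6.641°; ω_rod = −rω cosθ/√(L²−r²sin²θ) = +3.7318 rad/s.
V_P = V_A + ω_rod × AP, with AP = 0.1788 m along the rod.
Components: V_Px = −rω sinθ − a·ω_rod·sinφ = -0.67229 m/s;  V_Py = rω cosθ + a·ω_rod·cosφ = -0.91558 m/s.
|V_P| = √(V_Px² + V_Py²) = 1.1359 m/s.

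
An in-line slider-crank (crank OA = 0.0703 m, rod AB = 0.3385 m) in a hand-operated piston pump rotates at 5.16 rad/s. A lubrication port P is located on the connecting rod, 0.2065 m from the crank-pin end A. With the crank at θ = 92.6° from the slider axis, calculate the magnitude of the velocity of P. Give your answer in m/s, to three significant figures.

0.360

ω = 5.16 rad/s.  Crank-pin speed |V_A| = rω = 0.36275 m/s, perpendicular to OA.
Rod angle: sinφ = −(r/L) sinθ ⇒ φ = -11.974°; ω_rod = −rω cosθ/√(L²−r²sin²θ) = +0.049694 rad/s.
V_P = V_A + ω_rod × AP, with AP = 0.2065 m along the rod.
Components: V_Px = −rω sinθ − a·ω_rod·sinφ = -0.36025 m/s;  V_Py = rω cosθ + a·ω_rod·cosφ = -0.0064169 m/s.
|V_P| = √(V_Px² + V_Py²) = 0.3603 m/s.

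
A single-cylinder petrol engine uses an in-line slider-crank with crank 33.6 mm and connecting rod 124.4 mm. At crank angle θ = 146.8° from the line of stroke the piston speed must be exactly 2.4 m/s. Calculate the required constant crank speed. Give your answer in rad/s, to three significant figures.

For an in-line slider-crank, |v_piston| = rω|sinθ|·[1 + r cosθ/√(L² − r² sin²θ)].
With r = 0.0336 m, L = 0.1244 m, θ = 146.8°: the bracketed kinematic factor |dx/dθ| = 0.014194 m.
ω = v/|dx/dθ| = 2.4/0.014194 = 169.09 rad/s.

169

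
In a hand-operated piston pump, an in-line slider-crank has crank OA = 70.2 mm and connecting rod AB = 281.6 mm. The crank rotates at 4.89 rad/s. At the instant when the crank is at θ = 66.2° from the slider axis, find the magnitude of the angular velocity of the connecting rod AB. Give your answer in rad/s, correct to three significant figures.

0.505

ω = 4.89 rad/s
The rod makes angle φ with the slider axis where L sinφ = r sinθ; differentiating, L cosφ·φ̇ = r ω cosθ.
L cosφ = √(L² − r² sin²θ) = 0.27418 m.
|ω_rod| = r ω |cosθ| / √(L² − r² sin²θ) = 0.0702·4.89·0.40355/0.27418 = 0.50525 rad/s.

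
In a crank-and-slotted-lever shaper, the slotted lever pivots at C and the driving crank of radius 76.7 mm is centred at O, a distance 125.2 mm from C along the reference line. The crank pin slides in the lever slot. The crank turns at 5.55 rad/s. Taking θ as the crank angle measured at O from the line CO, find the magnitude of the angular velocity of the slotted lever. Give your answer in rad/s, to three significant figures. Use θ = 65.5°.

1.85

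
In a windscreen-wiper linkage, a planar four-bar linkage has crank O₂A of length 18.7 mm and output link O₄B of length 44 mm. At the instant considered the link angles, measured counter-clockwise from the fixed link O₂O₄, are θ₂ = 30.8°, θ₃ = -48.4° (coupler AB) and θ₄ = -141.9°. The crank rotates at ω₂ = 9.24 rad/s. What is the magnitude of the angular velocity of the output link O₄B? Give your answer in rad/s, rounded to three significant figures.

ω₂ = 9.24 rad/s
Differentiating the loop-closure r₂e^{iθ₂}+r₃e^{iθ₃}=r₁+r₄e^{iθ₄} gives r₂ω₂e^{iθ₂}+r₃ω₃e^{iθ₃}=r₄ω₄e^{iθ₄}.
Eliminating the other unknown: ω₄ = r₂ω₂ sin(θ₂−θ₃) / [r₄ sin(θ₄−θ₃)].
Numerator sine = +0.98229; denominator sine = -0.99813.
Result = 0.0187·9.24·(+0.98229) / (0.044·(-0.99813)) = -3.8647 rad/s; magnitude 3.8647 rad/s.

3.86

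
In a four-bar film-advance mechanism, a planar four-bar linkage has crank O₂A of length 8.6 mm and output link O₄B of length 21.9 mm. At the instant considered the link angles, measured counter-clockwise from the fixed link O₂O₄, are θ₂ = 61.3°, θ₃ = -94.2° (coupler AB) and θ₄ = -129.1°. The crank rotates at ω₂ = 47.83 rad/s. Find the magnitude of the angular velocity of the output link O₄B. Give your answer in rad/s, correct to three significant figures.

ω₂ = 47.83 rad/s
Differentiating the loop-closure r₂e^{iθ₂}+r₃e^{iθ₃}=r₁+r₄e^{iθ₄} gives r₂ω₂e^{iθ₂}+r₃ω₃e^{iθ₃}=r₄ω₄e^{iθ₄}.
Eliminating the other unknown: ω₄ = r₂ω₂ sin(θ₂−θ₃) / [r₄ sin(θ₄−θ₃)].
Numerator sine = +0.41469; denominator sine = -0.57215.
Result = 0.0086·47.83·(+0.41469) / (0.0219·(-0.57215)) = -13.614 rad/s; magnitude 13.614 rad/s.

13.6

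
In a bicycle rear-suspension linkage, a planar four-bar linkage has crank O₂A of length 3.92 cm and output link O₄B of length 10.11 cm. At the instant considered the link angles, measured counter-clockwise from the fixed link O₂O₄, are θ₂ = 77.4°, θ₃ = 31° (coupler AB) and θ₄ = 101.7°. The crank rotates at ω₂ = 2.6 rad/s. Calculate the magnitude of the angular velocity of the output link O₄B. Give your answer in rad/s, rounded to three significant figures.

ω₂ = 2.6 rad/s
Differentiating the loop-closure r₂e^{iθ₂}+r₃e^{iθ₃}=r₁+r₄e^{iθ₄} gives r₂ω₂e^{iθ₂}+r₃ω₃e^{iθ₃}=r₄ω₄e^{iθ₄}.
Eliminating the other unknown: ω₄ = r₂ω₂ sin(θ₂−θ₃) / [r₄ sin(θ₄−θ₃)].
Numerator sine = +0.72417; denominator sine = +0.94380.
Result = 0.0392·2.6·(+0.72417) / (0.1011·(+0.94380)) = +0.77352 rad/s; magnitude 0.77352 rad/s.

0.774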